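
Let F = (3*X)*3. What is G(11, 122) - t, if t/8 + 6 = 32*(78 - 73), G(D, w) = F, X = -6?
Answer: -1286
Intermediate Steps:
F = -54 (F = (3*(-6))*3 = -18*3 = -54)
G(D, w) = -54
t = 1232 (t = -48 + 8*(32*(78 - 73)) = -48 + 8*(32*5) = -48 + 8*160 = -48 + 1280 = 1232)
G(11, 122) - t = -54 - 1*1232 = -54 - 1232 = -1286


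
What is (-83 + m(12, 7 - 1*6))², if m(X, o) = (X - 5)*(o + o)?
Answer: 4761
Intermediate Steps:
m(X, o) = 2*o*(-5 + X) (m(X, o) = (-5 + X)*(2*o) = 2*o*(-5 + X))
(-83 + m(12, 7 - 1*6))² = (-83 + 2*(7 - 1*6)*(-5 + 12))² = (-83 + 2*(7 - 6)*7)² = (-83 + 2*1*7)² = (-83 + 14)² = (-69)² = 4761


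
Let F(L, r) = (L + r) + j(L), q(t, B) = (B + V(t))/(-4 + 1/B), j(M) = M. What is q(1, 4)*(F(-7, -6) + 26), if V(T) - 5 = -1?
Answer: -64/5 ≈ -12.800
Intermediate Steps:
V(T) = 4 (V(T) = 5 - 1 = 4)
q(t, B) = (4 + B)/(-4 + 1/B) (q(t, B) = (B + 4)/(-4 + 1/B) = (4 + B)/(-4 + 1/B))
F(L, r) = r + 2*L (F(L, r) = (L + r) + L = r + 2*L)
q(1, 4)*(F(-7, -6) + 26) = (-1*4*(4 + 4)/(-1 + 4*4))*((-6 + 2*(-7)) + 26) = (-1*4*8/(-1 + 16))*((-6 - 14) + 26) = (-1*4*8/15)*(-20 + 26) = -1*4*1/15*8*6 = -32/15*6 = -64/5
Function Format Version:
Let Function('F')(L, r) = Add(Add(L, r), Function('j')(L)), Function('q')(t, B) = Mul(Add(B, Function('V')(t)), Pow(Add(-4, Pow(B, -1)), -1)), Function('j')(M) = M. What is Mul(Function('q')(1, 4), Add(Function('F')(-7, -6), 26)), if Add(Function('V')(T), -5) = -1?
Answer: Rational(-64, 5) ≈ -12.800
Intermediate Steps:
Function('V')(T) = 4 (Function('V')(T) = Add(5, -1) = 4)
Function('q')(t, B) = Mul(Pow(Add(-4, Pow(B, -1)), -1), Add(4, B)) (Function('q')(t, B) = Mul(Add(B, 4), Pow(Add(-4, Pow(B, -1)), -1)) = Mul(Add(4, B), Pow(Add(-4, Pow(B, -1)), -1)) = Mul(Pow(Add(-4, Pow(B, -1)), -1), Add(4, B)))
Function('F')(L, r) = Add(r, Mul(2, L)) (Function('F')(L, r) = Add(Add(L, r), L) = Add(r, Mul(2, L)))
Mul(Function('q')(1, 4), Add(Function('F')(-7, -6), 26)) = Mul(Mul(-1, 4, Pow(Add(-1, Mul(4, 4)), -1), Add(4, 4)), Add(Add(-6, Mul(2, -7)), 26)) = Mul(Mul(-1, 4, Pow(Add(-1, 16), -1), 8), Add(Add(-6, -14), 26)) = Mul(Mul(-1, 4, Pow(15, -1), 8), Add(-20, 26)) = Mul(Mul(-1, 4, Rational(1, 15), 8), 6) = Mul(Rational(-32, 15), 6) = Rational(-64, 5)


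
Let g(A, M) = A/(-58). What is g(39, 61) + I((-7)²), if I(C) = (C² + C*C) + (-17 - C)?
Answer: 274649/58 ≈ 4735.3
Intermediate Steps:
g(A, M) = -A/58 (g(A, M) = A*(-1/58) = -A/58)
I(C) = -17 - C + 2*C² (I(C) = (C² + C²) + (-17 - C) = 2*C² + (-17 - C) = -17 - C + 2*C²)
g(39, 61) + I((-7)²) = -1/58*39 + (-17 - 1*(-7)² + 2*((-7)²)²) = -39/58 + (-17 - 1*49 + 2*49²) = -39/58 + (-17 - 49 + 2*2401) = -39/58 + (-17 - 49 + 4802) = -39/58 + 4736 = 274649/58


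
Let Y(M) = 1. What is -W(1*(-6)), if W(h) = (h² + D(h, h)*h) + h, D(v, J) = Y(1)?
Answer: -24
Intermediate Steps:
D(v, J) = 1
W(h) = h² + 2*h (W(h) = (h² + 1*h) + h = (h² + h) + h = (h + h²) + h = h² + 2*h)
-W(1*(-6)) = -1*(-6)*(2 + 1*(-6)) = -(-6)*(2 - 6) = -(-6)*(-4) = -1*24 = -24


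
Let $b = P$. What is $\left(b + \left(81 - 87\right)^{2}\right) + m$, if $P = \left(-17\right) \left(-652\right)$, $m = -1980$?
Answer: $9140$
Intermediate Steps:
$P = 11084$
$b = 11084$
$\left(b + \left(81 - 87\right)^{2}\right) + m = \left(11084 + \left(81 - 87\right)^{2}\right) - 1980 = \left(11084 + \left(-6\right)^{2}\right) - 1980 = \left(11084 + 36\right) - 1980 = 11120 - 1980 = 9140$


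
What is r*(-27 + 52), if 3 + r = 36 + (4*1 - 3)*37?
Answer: 1750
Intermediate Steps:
r = 70 (r = -3 + (36 + (4*1 - 3)*37) = -3 + (36 + (4 - 3)*37) = -3 + (36 + 1*37) = -3 + (36 + 37) = -3 + 73 = 70)
r*(-27 + 52) = 70*(-27 + 52) = 70*25 = 1750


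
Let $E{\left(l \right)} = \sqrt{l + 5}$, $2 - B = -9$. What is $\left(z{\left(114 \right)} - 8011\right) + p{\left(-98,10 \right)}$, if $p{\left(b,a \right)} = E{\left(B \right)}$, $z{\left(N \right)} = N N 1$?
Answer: $4989$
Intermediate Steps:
$z{\left(N \right)} = N^{2}$ ($z{\left(N \right)} = N^{2} \cdot 1 = N^{2}$)
$B = 11$ ($B = 2 - -9 = 2 + 9 = 11$)
$E{\left(l \right)} = \sqrt{5 + l}$
$p{\left(b,a \right)} = 4$ ($p{\left(b,a \right)} = \sqrt{5 + 11} = \sqrt{16} = 4$)
$\left(z{\left(114 \right)} - 8011\right) + p{\left(-98,10 \right)} = \left(114^{2} - 8011\right) + 4 = \left(12996 - 8011\right) + 4 = 4985 + 4 = 4989$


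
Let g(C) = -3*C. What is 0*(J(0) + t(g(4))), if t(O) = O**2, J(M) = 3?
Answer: 0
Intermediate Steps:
0*(J(0) + t(g(4))) = 0*(3 + (-3*4)**2) = 0*(3 + (-12)**2) = 0*(3 + 144) = 0*147 = 0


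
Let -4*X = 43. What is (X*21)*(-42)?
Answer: 18963/2 ≈ 9481.5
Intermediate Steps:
X = -43/4 (X = -1/4*43 = -43/4 ≈ -10.750)
(X*21)*(-42) = -43/4*21*(-42) = -903/4*(-42) = 18963/2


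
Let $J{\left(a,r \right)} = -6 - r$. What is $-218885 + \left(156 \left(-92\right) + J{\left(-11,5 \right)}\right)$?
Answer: $-233248$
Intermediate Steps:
$-218885 + \left(156 \left(-92\right) + J{\left(-11,5 \right)}\right) = -218885 + \left(156 \left(-92\right) - 11\right) = -218885 - 14363 = -233248$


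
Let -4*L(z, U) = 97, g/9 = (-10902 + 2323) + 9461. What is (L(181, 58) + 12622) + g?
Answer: 82143/4 ≈ 20536.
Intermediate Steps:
g = 7938 (g = 9*((-10902 + 2323) + 9461) = 9*(-8579 + 9461) = 9*882 = 7938)
L(z, U) = -97/4 (L(z, U) = -¼*97 = -97/4)
(L(181, 58) + 12622) + g = (-97/4 + 12622) + 7938 = 50391/4 + 7938 = 82143/4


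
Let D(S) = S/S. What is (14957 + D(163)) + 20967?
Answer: 35925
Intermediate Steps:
D(S) = 1
(14957 + D(163)) + 20967 = (14957 + 1) + 20967 = 14958 + 20967 = 35925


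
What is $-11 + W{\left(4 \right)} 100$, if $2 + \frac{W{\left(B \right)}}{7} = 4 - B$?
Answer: $-1411$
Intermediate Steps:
$W{\left(B \right)} = 14 - 7 B$ ($W{\left(B \right)} = -14 + 7 \left(4 - B\right) = -14 - \left(-28 + 7 B\right) = 14 - 7 B$)
$-11 + W{\left(4 \right)} 100 = -11 + \left(14 - 28\right) 100 = -11 - 1400 = -1411$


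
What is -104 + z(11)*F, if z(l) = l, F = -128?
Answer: -1512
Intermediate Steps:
-104 + z(11)*F = -104 + 11*(-128) = -104 - 1408 = -1512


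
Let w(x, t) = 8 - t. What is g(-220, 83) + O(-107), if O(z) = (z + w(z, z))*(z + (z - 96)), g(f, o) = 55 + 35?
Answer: -2390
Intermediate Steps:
g(f, o) = 90
O(z) = -768 + 16*z (O(z) = (z + (8 - z))*(z + (z - 96)) = 8*(z + (-96 + z)) = 8*(-96 + 2*z) = -768 + 16*z)
g(-220, 83) + O(-107) = 90 + (-768 + 16*(-107)) = 90 + (-768 - 1712) = 90 - 2480 = -2390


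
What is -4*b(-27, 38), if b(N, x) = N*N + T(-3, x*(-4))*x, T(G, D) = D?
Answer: 20188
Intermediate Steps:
b(N, x) = N² - 4*x² (b(N, x) = N*N + (x*(-4))*x = N² + (-4*x)*x = N² - 4*x²)
-4*b(-27, 38) = -4*((-27)² - 4*38²) = -4*(729 - 4*1444) = -4*(729 - 5776) = -4*(-5047) = 20188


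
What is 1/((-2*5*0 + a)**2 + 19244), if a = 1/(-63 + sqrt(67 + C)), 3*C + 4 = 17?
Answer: 375879996017/7233434743318231 - 54*sqrt(642)/7233434743318231 ≈ 5.1964e-5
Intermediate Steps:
C = 13/3 (C = -4/3 + (1/3)*17 = -4/3 + 17/3 = 13/3 ≈ 4.3333)
a = 1/(-63 + sqrt(642)/3) (a = 1/(-63 + sqrt(67 + 13/3)) = 1/(-63 + sqrt(214/3)) = 1/(-63 + sqrt(642)/3) ≈ -0.018330)
1/((-2*5*0 + a)**2 + 19244) = 1/((-2*5*0 + (-189/11693 - sqrt(642)/11693))**2 + 19244) = 1/((-10*0 + (-189/11693 - sqrt(642)/11693))**2 + 19244) = 1/((0 + (-189/11693 - sqrt(642)/11693))**2 + 19244) = 1/((-189/11693 - sqrt(642)/11693)**2 + 19244) = 1/(19244 + (-189/11693 - sqrt(642)/11693)**2)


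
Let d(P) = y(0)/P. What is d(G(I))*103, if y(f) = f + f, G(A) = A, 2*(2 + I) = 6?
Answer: 0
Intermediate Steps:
I = 1 (I = -2 + (½)*6 = -2 + 3 = 1)
y(f) = 2*f
d(P) = 0 (d(P) = (2*0)/P = 0/P = 0)
d(G(I))*103 = 0*103 = 0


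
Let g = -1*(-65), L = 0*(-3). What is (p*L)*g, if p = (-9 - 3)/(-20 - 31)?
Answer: 0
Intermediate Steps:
L = 0
g = 65
p = 4/17 (p = -12/(-51) = -12*(-1/51) = 4/17 ≈ 0.23529)
(p*L)*g = ((4/17)*0)*65 = 0*65 = 0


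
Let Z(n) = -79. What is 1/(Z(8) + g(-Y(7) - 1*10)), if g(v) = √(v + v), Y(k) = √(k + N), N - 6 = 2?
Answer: -1/(79 - I*√2*√(10 + √15)) ≈ -0.012602 - 0.00084027*I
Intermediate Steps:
N = 8 (N = 6 + 2 = 8)
Y(k) = √(8 + k) (Y(k) = √(k + 8) = √(8 + k))
g(v) = √2*√v (g(v) = √(2*v) = √2*√v)
1/(Z(8) + g(-Y(7) - 1*10)) = 1/(-79 + √2*√(-√(8 + 7) - 1*10)) = 1/(-79 + √2*√(-√15 - 10)) = 1/(-79 + √2*√(-10 - √15))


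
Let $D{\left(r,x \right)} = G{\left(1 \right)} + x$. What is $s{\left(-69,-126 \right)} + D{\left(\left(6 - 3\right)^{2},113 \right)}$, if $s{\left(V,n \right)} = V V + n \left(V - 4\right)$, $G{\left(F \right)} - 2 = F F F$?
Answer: $14075$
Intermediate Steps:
$G{\left(F \right)} = 2 + F^{3}$ ($G{\left(F \right)} = 2 + F F F = 2 + F^{2} F = 2 + F^{3}$)
$s{\left(V,n \right)} = V^{2} + n \left(-4 + V\right)$
$D{\left(r,x \right)} = 3 + x$ ($D{\left(r,x \right)} = \left(2 + 1^{3}\right) + x = \left(2 + 1\right) + x = 3 + x$)
$s{\left(-69,-126 \right)} + D{\left(\left(6 - 3\right)^{2},113 \right)} = \left(\left(-69\right)^{2} - -504 - -8694\right) + \left(3 + 113\right) = \left(4761 + 504 + 8694\right) + 116 = 13959 + 116 = 14075$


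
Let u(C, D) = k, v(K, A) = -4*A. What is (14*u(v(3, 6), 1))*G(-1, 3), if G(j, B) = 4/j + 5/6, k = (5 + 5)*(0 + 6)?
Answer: -2660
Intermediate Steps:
k = 60 (k = 10*6 = 60)
u(C, D) = 60
G(j, B) = ⅚ + 4/j (G(j, B) = 4/j + 5*(⅙) = 4/j + ⅚ = ⅚ + 4/j)
(14*u(v(3, 6), 1))*G(-1, 3) = (14*60)*(⅚ + 4/(-1)) = 840*(⅚ + 4*(-1)) = 840*(⅚ - 4) = 840*(-19/6) = -2660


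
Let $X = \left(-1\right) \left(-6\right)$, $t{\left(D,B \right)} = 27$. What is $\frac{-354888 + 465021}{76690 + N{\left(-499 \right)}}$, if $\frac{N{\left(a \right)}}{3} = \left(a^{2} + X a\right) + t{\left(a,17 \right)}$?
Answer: $\frac{110133}{814792} \approx 0.13517$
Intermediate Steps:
$X = 6$
$N{\left(a \right)} = 81 + 3 a^{2} + 18 a$ ($N{\left(a \right)} = 3 \left(\left(a^{2} + 6 a\right) + 27\right) = 3 \left(27 + a^{2} + 6 a\right) = 81 + 3 a^{2} + 18 a$)
$\frac{-354888 + 465021}{76690 + N{\left(-499 \right)}} = \frac{-354888 + 465021}{76690 + \left(81 + 3 \left(-499\right)^{2} + 18 \left(-499\right)\right)} = \frac{110133}{76690 + \left(81 + 3 \cdot 249001 - 8982\right)} = \frac{110133}{76690 + \left(81 + 747003 - 8982\right)} = \frac{110133}{76690 + 738102} = \frac{110133}{814792}$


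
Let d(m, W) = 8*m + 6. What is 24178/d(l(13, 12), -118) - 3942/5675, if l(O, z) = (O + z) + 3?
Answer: 13630349/130525 ≈ 104.43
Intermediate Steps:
l(O, z) = 3 + O + z
d(m, W) = 6 + 8*m
24178/d(l(13, 12), -118) - 3942/5675 = 24178/(6 + 8*(3 + 13 + 12)) - 3942/5675 = 24178/(6 + 8*28) - 3942*1/5675 = 24178/(6 + 224) - 3942/5675 = 24178/230 - 3942/5675 = 24178*(1/230) - 3942/5675 = 12089/115 - 3942/5675 = 13630349/130525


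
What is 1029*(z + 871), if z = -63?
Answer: 831432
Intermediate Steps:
1029*(z + 871) = 1029*(-63 + 871) = 1029*808 = 831432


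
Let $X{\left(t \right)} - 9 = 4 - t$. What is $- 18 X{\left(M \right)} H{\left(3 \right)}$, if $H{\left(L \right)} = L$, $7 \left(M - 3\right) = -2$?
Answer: $- \frac{3888}{7} \approx -555.43$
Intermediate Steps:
$M = \frac{19}{7}$ ($M = 3 + \frac{1}{7} \left(-2\right) = 3 - \frac{2}{7} = \frac{19}{7} \approx 2.7143$)
$X{\left(t \right)} = 13 - t$ ($X{\left(t \right)} = 9 - \left(-4 + t\right) = 13 - t$)
$- 18 X{\left(M \right)} H{\left(3 \right)} = - 18 \left(13 - \frac{19}{7}\right) 3 = \left(-18\right) \frac{72}{7} \cdot 3 = \left(- \frac{1296}{7}\right) 3 = - \frac{3888}{7}$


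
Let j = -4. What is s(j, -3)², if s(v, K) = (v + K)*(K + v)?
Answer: 2401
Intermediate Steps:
s(v, K) = (K + v)² (s(v, K) = (K + v)*(K + v) = (K + v)²)
s(j, -3)² = ((-3 - 4)²)² = ((-7)²)² = 49² = 2401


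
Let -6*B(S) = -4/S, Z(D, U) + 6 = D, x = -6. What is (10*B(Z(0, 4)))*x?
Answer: 20/3 ≈ 6.6667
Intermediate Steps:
Z(D, U) = -6 + D
B(S) = 2/(3*S) (B(S) = -(-2)/(3*S) = 2/(3*S))
(10*B(Z(0, 4)))*x = (10*(2/(3*(-6 + 0))))*(-6) = (10*((2/3)/(-6)))*(-6) = (10*((2/3)*(-1/6)))*(-6) = (10*(-1/9))*(-6) = -10/9*(-6) = 20/3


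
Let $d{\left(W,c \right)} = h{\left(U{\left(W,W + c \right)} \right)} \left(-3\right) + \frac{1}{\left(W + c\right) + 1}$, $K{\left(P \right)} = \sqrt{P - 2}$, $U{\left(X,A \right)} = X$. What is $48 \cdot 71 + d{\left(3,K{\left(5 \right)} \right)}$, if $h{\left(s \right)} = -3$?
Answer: $\frac{44425}{13} - \frac{\sqrt{3}}{13} \approx 3417.2$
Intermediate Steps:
$K{\left(P \right)} = \sqrt{-2 + P}$
$d{\left(W,c \right)} = 9 + \frac{1}{1 + W + c}$ ($d{\left(W,c \right)} = \left(-3\right) \left(-3\right) + \frac{1}{\left(W + c\right) + 1} = 9 + \frac{1}{1 + W + c}$)
$48 \cdot 71 + d{\left(3,K{\left(5 \right)} \right)} = 48 \cdot 71 + \frac{10 + 9 \cdot 3 + 9 \sqrt{-2 + 5}}{1 + 3 + \sqrt{-2 + 5}} = 3408 + \frac{10 + 27 + 9 \sqrt{3}}{1 + 3 + \sqrt{3}} = 3408 + \frac{37 + 9 \sqrt{3}}{4 + \sqrt{3}}$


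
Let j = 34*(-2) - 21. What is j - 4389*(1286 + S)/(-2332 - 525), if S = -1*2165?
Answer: -4112204/2857 ≈ -1439.3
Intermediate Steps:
S = -2165
j = -89 (j = -68 - 21 = -89)
j - 4389*(1286 + S)/(-2332 - 525) = -89 - 4389*(1286 - 2165)/(-2332 - 525) = -89 - 4389/((-2857/(-879))) = -89 - 4389/((-2857*(-1/879))) = -89 - 4389/2857/879 = -89 - 4389*879/2857 = -89 - 3857931/2857 = -4112204/2857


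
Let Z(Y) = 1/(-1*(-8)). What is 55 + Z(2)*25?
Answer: 465/8 ≈ 58.125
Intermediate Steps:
Z(Y) = ⅛ (Z(Y) = 1/8 = ⅛)
55 + Z(2)*25 = 55 + (⅛)*25 = 55 + 25/8 = 465/8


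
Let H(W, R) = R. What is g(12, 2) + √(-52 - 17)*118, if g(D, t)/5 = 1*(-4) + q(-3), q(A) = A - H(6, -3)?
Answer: -20 + 118*I*√69 ≈ -20.0 + 980.18*I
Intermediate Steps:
q(A) = 3 + A (q(A) = A - 1*(-3) = A + 3 = 3 + A)
g(D, t) = -20 (g(D, t) = 5*(1*(-4) + (3 - 3)) = 5*(-4 + 0) = 5*(-4) = -20)
g(12, 2) + √(-52 - 17)*118 = -20 + √(-52 - 17)*118 = -20 + √(-69)*118 = -20 + (I*√69)*118 = -20 + 118*I*√69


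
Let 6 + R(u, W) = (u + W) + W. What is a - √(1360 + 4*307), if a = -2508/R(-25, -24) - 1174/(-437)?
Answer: 1188742/34523 - 2*√647 ≈ -16.439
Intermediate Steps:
R(u, W) = -6 + u + 2*W (R(u, W) = -6 + ((u + W) + W) = -6 + ((W + u) + W) = -6 + (u + 2*W) = -6 + u + 2*W)
a = 1188742/34523 (a = -2508/(-6 - 25 + 2*(-24)) - 1174/(-437) = -2508/(-6 - 25 - 48) - 1174*(-1/437) = -2508/(-79) + 1174/437 = -2508*(-1/79) + 1174/437 = 2508/79 + 1174/437 = 1188742/34523 ≈ 34.433)
a - √(1360 + 4*307) = 1188742/34523 - √(1360 + 4*307) = 1188742/34523 - √(1360 + 1228) = 1188742/34523 - √2588 = 1188742/34523 - 2*√647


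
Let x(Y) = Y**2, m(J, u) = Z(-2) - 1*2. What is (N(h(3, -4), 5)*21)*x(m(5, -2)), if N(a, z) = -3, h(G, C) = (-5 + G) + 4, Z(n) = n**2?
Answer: -252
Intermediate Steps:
h(G, C) = -1 + G
m(J, u) = 2 (m(J, u) = (-2)**2 - 1*2 = 4 - 2 = 2)
(N(h(3, -4), 5)*21)*x(m(5, -2)) = -3*21*2**2 = -63*4 = -252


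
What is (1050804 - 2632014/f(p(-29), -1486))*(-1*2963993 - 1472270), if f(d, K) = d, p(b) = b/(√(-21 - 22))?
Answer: -4661642905452 - 11676306323682*I*√43/29 ≈ -4.6616e+12 - 2.6402e+12*I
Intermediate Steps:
p(b) = -I*b*√43/43 (p(b) = b/(√(-43)) = b/((I*√43)) = b*(-I*√43/43) = -I*b*√43/43)
(1050804 - 2632014/f(p(-29), -1486))*(-1*2963993 - 1472270) = (1050804 - 2632014*(-I*√43/29))*(-1*2963993 - 1472270) = (1050804 - 2632014*(-I*√43/29))*(-2963993 - 1472270) = (1050804 - (-2632014)*I*√43/29)*(-4436263) = (1050804 + 2632014*I*√43/29)*(-4436263) = -4661642905452 - 11676306323682*I*√43/29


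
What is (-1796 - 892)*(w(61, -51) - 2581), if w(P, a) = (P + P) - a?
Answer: 6472704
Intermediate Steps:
w(P, a) = -a + 2*P (w(P, a) = 2*P - a = -a + 2*P)
(-1796 - 892)*(w(61, -51) - 2581) = (-1796 - 892)*((-1*(-51) + 2*61) - 2581) = -2688*((51 + 122) - 2581) = -2688*(173 - 2581) = -2688*(-2408) = 6472704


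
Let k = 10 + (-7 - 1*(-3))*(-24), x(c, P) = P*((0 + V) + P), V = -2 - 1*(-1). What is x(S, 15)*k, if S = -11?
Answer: 22260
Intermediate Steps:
V = -1 (V = -2 + 1 = -1)
x(c, P) = P*(-1 + P) (x(c, P) = P*((0 - 1) + P) = P*(-1 + P))
k = 106 (k = 10 + (-7 + 3)*(-24) = 10 - 4*(-24) = 10 + 96 = 106)
x(S, 15)*k = (15*(-1 + 15))*106 = (15*14)*106 = 210*106 = 22260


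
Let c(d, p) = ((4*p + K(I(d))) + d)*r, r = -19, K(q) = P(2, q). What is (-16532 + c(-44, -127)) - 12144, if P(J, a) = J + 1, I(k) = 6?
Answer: -18245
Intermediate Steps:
P(J, a) = 1 + J
K(q) = 3 (K(q) = 1 + 2 = 3)
c(d, p) = -57 - 76*p - 19*d (c(d, p) = ((4*p + 3) + d)*(-19) = ((3 + 4*p) + d)*(-19) = (3 + d + 4*p)*(-19) = -57 - 76*p - 19*d)
(-16532 + c(-44, -127)) - 12144 = (-16532 + (-57 - 76*(-127) - 19*(-44))) - 12144 = (-16532 + (-57 + 9652 + 836)) - 12144 = (-16532 + 10431) - 12144 = -6101 - 12144 = -18245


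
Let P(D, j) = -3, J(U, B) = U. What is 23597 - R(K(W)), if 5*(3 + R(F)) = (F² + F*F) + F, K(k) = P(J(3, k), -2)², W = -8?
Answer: 117829/5 ≈ 23566.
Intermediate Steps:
K(k) = 9 (K(k) = (-3)² = 9)
R(F) = -3 + F/5 + 2*F²/5 (R(F) = -3 + ((F² + F*F) + F)/5 = -3 + ((F² + F²) + F)/5 = -3 + (2*F² + F)/5 = -3 + (F + 2*F²)/5 = -3 + (F/5 + 2*F²/5) = -3 + F/5 + 2*F²/5)
23597 - R(K(W)) = 23597 - (-3 + (⅕)*9 + (⅖)*9²) = 23597 - (-3 + 9/5 + (⅖)*81) = 23597 - (-3 + 9/5 + 162/5) = 23597 - 1*156/5 = 23597 - 156/5 = 117829/5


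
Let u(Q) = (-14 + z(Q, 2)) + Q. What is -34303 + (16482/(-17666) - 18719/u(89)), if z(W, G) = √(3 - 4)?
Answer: -1717116226165/49694458 + 18719*I/5626 ≈ -34554.0 + 3.3272*I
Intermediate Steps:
z(W, G) = I (z(W, G) = √(-1) = I)
u(Q) = -14 + I + Q (u(Q) = (-14 + I) + Q = -14 + I + Q)
-34303 + (16482/(-17666) - 18719/u(89)) = -34303 + (16482/(-17666) - 18719/(-14 + I + 89)) = -34303 + (16482*(-1/17666) - 18719*(75 - I)/5626) = -34303 + (-8241/8833 - 18719*(75 - I)/5626) = -303006640/8833 - 18719*(75 - I)/5626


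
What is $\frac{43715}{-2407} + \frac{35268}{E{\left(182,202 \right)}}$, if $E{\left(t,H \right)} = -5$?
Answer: $- \frac{85108651}{12035} \approx -7071.8$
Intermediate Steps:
$\frac{43715}{-2407} + \frac{35268}{E{\left(182,202 \right)}} = \frac{43715}{-2407} + \frac{35268}{-5} = 43715 \left(- \frac{1}{2407}\right) + 35268 \left(- \frac{1}{5}\right) = - \frac{43715}{2407} - \frac{35268}{5} = - \frac{85108651}{12035}$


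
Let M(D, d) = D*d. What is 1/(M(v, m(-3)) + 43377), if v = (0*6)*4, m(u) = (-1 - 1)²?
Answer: 1/43377 ≈ 2.3054e-5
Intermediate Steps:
m(u) = 4 (m(u) = (-2)² = 4)
v = 0 (v = 0*4 = 0)
1/(M(v, m(-3)) + 43377) = 1/(0*4 + 43377) = 1/(0 + 43377) = 1/43377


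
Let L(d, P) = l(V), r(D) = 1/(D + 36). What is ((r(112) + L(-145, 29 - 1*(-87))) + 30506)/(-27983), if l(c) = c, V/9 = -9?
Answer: -4502901/4141484 ≈ -1.0873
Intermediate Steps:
V = -81 (V = 9*(-9) = -81)
r(D) = 1/(36 + D)
L(d, P) = -81
((r(112) + L(-145, 29 - 1*(-87))) + 30506)/(-27983) = ((1/(36 + 112) - 81) + 30506)/(-27983) = ((1/148 - 81) + 30506)*(-1/27983) = (-11987/148 + 30506)*(-1/27983) = (4502901/148)*(-1/27983) = -4502901/4141484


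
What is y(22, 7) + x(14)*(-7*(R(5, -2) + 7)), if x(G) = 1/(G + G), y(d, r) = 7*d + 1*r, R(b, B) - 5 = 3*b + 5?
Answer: 153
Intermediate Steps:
R(b, B) = 10 + 3*b (R(b, B) = 5 + (3*b + 5) = 5 + (5 + 3*b) = 10 + 3*b)
y(d, r) = r + 7*d (y(d, r) = 7*d + r = r + 7*d)
x(G) = 1/(2*G)
y(22, 7) + x(14)*(-7*(R(5, -2) + 7)) = (7 + 7*22) + ((1/2)/14)*(-7*((10 + 3*5) + 7)) = (7 + 154) + ((1/2)*(1/14))*(-7*((10 + 15) + 7)) = 161 + (-7*(25 + 7))/28 = 161 + (-7*32)/28 = 161 + (1/28)*(-224) = 161 - 8 = 153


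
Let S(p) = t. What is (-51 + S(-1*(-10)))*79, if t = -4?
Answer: -4345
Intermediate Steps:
S(p) = -4
(-51 + S(-1*(-10)))*79 = (-51 - 4)*79 = -55*79 = -4345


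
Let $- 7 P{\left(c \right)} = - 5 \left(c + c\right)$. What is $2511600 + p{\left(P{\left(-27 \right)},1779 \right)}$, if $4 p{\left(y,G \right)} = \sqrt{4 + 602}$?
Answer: $2511600 + \frac{\sqrt{606}}{4} \approx 2.5116 \cdot 10^{6}$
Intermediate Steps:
$P{\left(c \right)} = \frac{10 c}{7}$ ($P{\left(c \right)} = - \frac{\left(-5\right) \left(c + c\right)}{7} = - \frac{\left(-5\right) 2 c}{7} = - \frac{\left(-10\right) c}{7} = \frac{10 c}{7}$)
$p{\left(y,G \right)} = \frac{\sqrt{606}}{4}$ ($p{\left(y,G \right)} = \frac{\sqrt{4 + 602}}{4} = \frac{\sqrt{606}}{4}$)
$2511600 + p{\left(P{\left(-27 \right)},1779 \right)} = 2511600 + \frac{\sqrt{606}}{4}$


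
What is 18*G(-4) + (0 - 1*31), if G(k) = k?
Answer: -103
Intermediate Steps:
18*G(-4) + (0 - 1*31) = 18*(-4) + (0 - 1*31) = -72 + (0 - 31) = -72 - 31 = -103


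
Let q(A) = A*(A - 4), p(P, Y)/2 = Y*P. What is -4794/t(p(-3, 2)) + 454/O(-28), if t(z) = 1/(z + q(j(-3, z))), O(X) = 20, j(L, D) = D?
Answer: -8628973/10 ≈ -8.6290e+5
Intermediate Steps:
p(P, Y) = 2*P*Y (p(P, Y) = 2*(Y*P) = 2*(P*Y) = 2*P*Y)
q(A) = A*(-4 + A)
t(z) = 1/(z + z*(-4 + z))
-4794/t(p(-3, 2)) + 454/O(-28) = -4794/(1/(((2*(-3)*2))*(-3 + 2*(-3)*2))) + 454/20 = -4794/(1/((-12)*(-3 - 12))) + 454*(1/20) = -4794/((-1/12/(-15))) + 227/10 = -4794/((-1/12*(-1/15))) + 227/10 = -4794/1/180 + 227/10 = -4794*180 + 227/10 = -862920 + 227/10 = -8628973/10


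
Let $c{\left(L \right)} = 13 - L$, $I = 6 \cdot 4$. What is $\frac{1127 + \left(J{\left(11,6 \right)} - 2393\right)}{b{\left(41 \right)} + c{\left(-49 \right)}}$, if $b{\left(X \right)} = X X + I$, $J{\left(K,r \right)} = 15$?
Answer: $- \frac{417}{589} \approx -0.70798$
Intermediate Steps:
$I = 24$
$b{\left(X \right)} = 24 + X^{2}$ ($b{\left(X \right)} = X X + 24 = X^{2} + 24 = 24 + X^{2}$)
$\frac{1127 + \left(J{\left(11,6 \right)} - 2393\right)}{b{\left(41 \right)} + c{\left(-49 \right)}} = \frac{1127 + \left(15 - 2393\right)}{\left(24 + 41^{2}\right) + \left(13 - -49\right)} = \frac{1127 + \left(15 - 2393\right)}{\left(24 + 1681\right) + \left(13 + 49\right)} = \frac{1127 - 2378}{1705 + 62} = - \frac{1251}{1767} = \left(-1251\right) \frac{1}{1767} = - \frac{417}{589}$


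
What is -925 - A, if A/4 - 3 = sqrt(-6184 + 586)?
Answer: -937 - 12*I*sqrt(622) ≈ -937.0 - 299.28*I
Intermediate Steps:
A = 12 + 12*I*sqrt(622) (A = 12 + 4*sqrt(-6184 + 586) = 12 + 4*sqrt(-5598) = 12 + 4*(3*I*sqrt(622)) = 12 + 12*I*sqrt(622) ≈ 12.0 + 299.28*I)
-925 - A = -925 - (12 + 12*I*sqrt(622)) = -925 + (-12 - 12*I*sqrt(622)) = -937 - 12*I*sqrt(622)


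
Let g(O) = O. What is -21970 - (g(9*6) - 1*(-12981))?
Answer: -35005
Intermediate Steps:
-21970 - (g(9*6) - 1*(-12981)) = -21970 - (9*6 - 1*(-12981)) = -21970 - (54 + 12981) = -21970 - 1*13035 = -21970 - 13035 = -35005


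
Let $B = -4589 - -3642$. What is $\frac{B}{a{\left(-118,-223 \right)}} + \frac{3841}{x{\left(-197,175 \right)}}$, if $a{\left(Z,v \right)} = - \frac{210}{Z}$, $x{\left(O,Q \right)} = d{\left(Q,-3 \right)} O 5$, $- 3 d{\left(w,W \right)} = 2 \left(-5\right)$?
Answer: $- \frac{110311793}{206850} \approx -533.29$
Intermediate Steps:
$d{\left(w,W \right)} = \frac{10}{3}$ ($d{\left(w,W \right)} = - \frac{2 \left(-5\right)}{3} = \left(- \frac{1}{3}\right) \left(-10\right) = \frac{10}{3}$)
$x{\left(O,Q \right)} = \frac{50 O}{3}$ ($x{\left(O,Q \right)} = \frac{10 O}{3} \cdot 5 = \frac{50 O}{3}$)
$B = -947$ ($B = -4589 + 3642 = -947$)
$\frac{B}{a{\left(-118,-223 \right)}} + \frac{3841}{x{\left(-197,175 \right)}} = - \frac{947}{\left(-210\right) \frac{1}{-118}} + \frac{3841}{\frac{50}{3} \left(-197\right)} = - \frac{947}{\left(-210\right) \left(- \frac{1}{118}\right)} + \frac{3841}{- \frac{9850}{3}} = - \frac{947}{\frac{105}{59}} + 3841 \left(- \frac{3}{9850}\right) = \left(-947\right) \frac{59}{105} - \frac{11523}{9850} = - \frac{55873}{105} - \frac{11523}{9850} = - \frac{110311793}{206850}$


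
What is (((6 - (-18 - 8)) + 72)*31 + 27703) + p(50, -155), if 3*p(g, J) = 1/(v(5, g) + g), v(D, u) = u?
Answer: 9278101/300 ≈ 30927.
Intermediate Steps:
p(g, J) = 1/(6*g) (p(g, J) = 1/(3*(g + g)) = 1/(3*((2*g))) = (1/(2*g))/3 = 1/(6*g))
(((6 - (-18 - 8)) + 72)*31 + 27703) + p(50, -155) = (((6 - (-18 - 8)) + 72)*31 + 27703) + (⅙)/50 = (((6 - 1*(-26)) + 72)*31 + 27703) + (⅙)*(1/50) = (((6 + 26) + 72)*31 + 27703) + 1/300 = ((32 + 72)*31 + 27703) + 1/300 = (104*31 + 27703) + 1/300 = (3224 + 27703) + 1/300 = 30927 + 1/300 = 9278101/300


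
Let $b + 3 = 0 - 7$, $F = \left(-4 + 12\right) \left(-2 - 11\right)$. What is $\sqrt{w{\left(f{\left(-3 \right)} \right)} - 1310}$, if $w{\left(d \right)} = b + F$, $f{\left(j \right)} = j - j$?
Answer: $4 i \sqrt{89} \approx 37.736 i$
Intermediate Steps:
$F = -104$ ($F = 8 \left(-13\right) = -104$)
$b = -10$ ($b = -3 + \left(0 - 7\right) = -3 - 7 = -10$)
$f{\left(j \right)} = 0$
$w{\left(d \right)} = -114$ ($w{\left(d \right)} = -10 - 104 = -114$)
$\sqrt{w{\left(f{\left(-3 \right)} \right)} - 1310} = \sqrt{-114 - 1310} = \sqrt{-1424} = 4 i \sqrt{89}$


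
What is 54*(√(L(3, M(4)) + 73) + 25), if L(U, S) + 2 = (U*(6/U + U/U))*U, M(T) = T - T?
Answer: 1350 + 378*√2 ≈ 1884.6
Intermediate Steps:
M(T) = 0
L(U, S) = -2 + U²*(1 + 6/U) (L(U, S) = -2 + (U*(6/U + U/U))*U = -2 + (U*(6/U + 1))*U = -2 + (U*(1 + 6/U))*U = -2 + U²*(1 + 6/U))
54*(√(L(3, M(4)) + 73) + 25) = 54*(√((-2 + 3² + 6*3) + 73) + 25) = 54*(√((-2 + 9 + 18) + 73) + 25) = 54*(√(25 + 73) + 25) = 54*(√98 + 25) = 54*(7*√2 + 25) = 54*(25 + 7*√2) = 1350 + 378*√2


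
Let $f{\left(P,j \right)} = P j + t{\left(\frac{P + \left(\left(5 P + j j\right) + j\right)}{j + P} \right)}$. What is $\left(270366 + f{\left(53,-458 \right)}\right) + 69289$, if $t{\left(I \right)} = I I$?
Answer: $\frac{95672589901}{164025} \approx 5.8328 \cdot 10^{5}$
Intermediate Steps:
$t{\left(I \right)} = I^{2}$
$f{\left(P,j \right)} = P j + \frac{\left(j + j^{2} + 6 P\right)^{2}}{\left(P + j\right)^{2}}$ ($f{\left(P,j \right)} = P j + \left(\frac{P + \left(\left(5 P + j j\right) + j\right)}{j + P}\right)^{2} = P j + \left(\frac{P + \left(\left(5 P + j^{2}\right) + j\right)}{P + j}\right)^{2} = P j + \left(\frac{P + \left(\left(j^{2} + 5 P\right) + j\right)}{P + j}\right)^{2} = P j + \left(\frac{P + \left(j + j^{2} + 5 P\right)}{P + j}\right)^{2} = P j + \left(\frac{j + j^{2} + 6 P}{P + j}\right)^{2} = P j + \frac{\left(j + j^{2} + 6 P\right)^{2}}{\left(P + j\right)^{2}}$)
$\left(270366 + f{\left(53,-458 \right)}\right) + 69289 = \left(270366 + \left(53 \left(-458\right) + \frac{\left(-458 + \left(-458\right)^{2} + 6 \cdot 53\right)^{2}}{\left(53 - 458\right)^{2}}\right)\right) + 69289 = \left(270366 - \left(24274 - \frac{\left(-458 + 209764 + 318\right)^{2}}{164025}\right)\right) + 69289 = \left(270366 - \left(24274 - \frac{209624^{2}}{164025}\right)\right) + 69289 = \left(270366 + \left(-24274 + \frac{1}{164025} \cdot 43942221376\right)\right) + 69289 = \left(270366 + \left(-24274 + \frac{43942221376}{164025}\right)\right) + 69289 = \left(270366 + \frac{39960678526}{164025}\right) + 69289 = \frac{84307461676}{164025} + 69289 = \frac{95672589901}{164025}$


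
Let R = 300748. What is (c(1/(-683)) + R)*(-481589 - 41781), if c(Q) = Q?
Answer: -107505893835710/683 ≈ -1.5740e+11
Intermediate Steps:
(c(1/(-683)) + R)*(-481589 - 41781) = (1/(-683) + 300748)*(-481589 - 41781) = (-1/683 + 300748)*(-523370) = (205410883/683)*(-523370) = -107505893835710/683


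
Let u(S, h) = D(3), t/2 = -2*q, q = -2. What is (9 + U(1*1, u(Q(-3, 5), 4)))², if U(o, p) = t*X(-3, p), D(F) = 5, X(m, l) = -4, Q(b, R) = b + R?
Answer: 529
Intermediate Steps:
Q(b, R) = R + b
t = 8 (t = 2*(-2*(-2)) = 2*4 = 8)
u(S, h) = 5
U(o, p) = -32 (U(o, p) = 8*(-4) = -32)
(9 + U(1*1, u(Q(-3, 5), 4)))² = (9 - 32)² = (-23)² = 529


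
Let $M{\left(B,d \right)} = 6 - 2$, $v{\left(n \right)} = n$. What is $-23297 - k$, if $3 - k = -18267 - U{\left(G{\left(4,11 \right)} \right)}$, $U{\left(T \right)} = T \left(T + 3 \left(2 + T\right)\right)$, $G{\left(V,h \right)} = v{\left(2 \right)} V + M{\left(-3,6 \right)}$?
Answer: $-42215$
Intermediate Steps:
$M{\left(B,d \right)} = 4$ ($M{\left(B,d \right)} = 6 - 2 = 4$)
$G{\left(V,h \right)} = 4 + 2 V$ ($G{\left(V,h \right)} = 2 V + 4 = 4 + 2 V$)
$U{\left(T \right)} = T \left(6 + 4 T\right)$ ($U{\left(T \right)} = T \left(T + \left(6 + 3 T\right)\right) = T \left(6 + 4 T\right)$)
$k = 18918$ ($k = 3 - \left(-18267 - 2 \left(4 + 2 \cdot 4\right) \left(3 + 2 \left(4 + 2 \cdot 4\right)\right)\right) = 3 - \left(-18267 - 2 \left(4 + 8\right) \left(3 + 2 \left(4 + 8\right)\right)\right) = 3 - \left(-18267 - 2 \cdot 12 \left(3 + 2 \cdot 12\right)\right) = 3 - \left(-18267 - 2 \cdot 12 \left(3 + 24\right)\right) = 3 - \left(-18267 - 2 \cdot 12 \cdot 27\right) = 3 - \left(-18267 - 648\right) = 3 - -18915 = 3 + 18915 = 18918$)
$-23297 - k = -23297 - 18918 = -42215$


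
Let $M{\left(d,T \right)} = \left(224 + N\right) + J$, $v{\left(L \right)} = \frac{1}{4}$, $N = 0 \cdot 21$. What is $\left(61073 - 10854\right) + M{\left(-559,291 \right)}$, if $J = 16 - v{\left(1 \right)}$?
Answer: $\frac{201835}{4} \approx 50459.0$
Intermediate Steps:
$N = 0$
$v{\left(L \right)} = \frac{1}{4}$
$J = \frac{63}{4}$ ($J = 16 - \frac{1}{4} = \frac{63}{4} \approx 15.75$)
$M{\left(d,T \right)} = \frac{959}{4}$ ($M{\left(d,T \right)} = \left(224 + 0\right) + \frac{63}{4} = 224 + \frac{63}{4} = \frac{959}{4}$)
$\left(61073 - 10854\right) + M{\left(-559,291 \right)} = \left(61073 - 10854\right) + \frac{959}{4} = 50219 + \frac{959}{4} = \frac{201835}{4}$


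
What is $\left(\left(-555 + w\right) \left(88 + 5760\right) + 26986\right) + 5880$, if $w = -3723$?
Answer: $-24984878$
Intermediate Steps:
$\left(\left(-555 + w\right) \left(88 + 5760\right) + 26986\right) + 5880 = \left(\left(-555 - 3723\right) \left(88 + 5760\right) + 26986\right) + 5880 = \left(\left(-4278\right) 5848 + 26986\right) + 5880 = \left(-25017744 + 26986\right) + 5880 = -24990758 + 5880 = -24984878$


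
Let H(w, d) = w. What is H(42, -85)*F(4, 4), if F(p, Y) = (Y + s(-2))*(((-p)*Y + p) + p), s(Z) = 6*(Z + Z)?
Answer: 6720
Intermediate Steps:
s(Z) = 12*Z (s(Z) = 6*(2*Z) = 12*Z)
F(p, Y) = (-24 + Y)*(2*p - Y*p) (F(p, Y) = (Y + 12*(-2))*(((-p)*Y + p) + p) = (Y - 24)*((-Y*p + p) + p) = (-24 + Y)*((p - Y*p) + p) = (-24 + Y)*(2*p - Y*p))
H(42, -85)*F(4, 4) = 42*(4*(-48 - 1*4² + 26*4)) = 42*(4*(-48 - 1*16 + 104)) = 42*(4*(-48 - 16 + 104)) = 42*(4*40) = 42*160 = 6720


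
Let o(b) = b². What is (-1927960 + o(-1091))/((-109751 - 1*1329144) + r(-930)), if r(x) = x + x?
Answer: 737679/1440755 ≈ 0.51201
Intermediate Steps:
r(x) = 2*x
(-1927960 + o(-1091))/((-109751 - 1*1329144) + r(-930)) = (-1927960 + (-1091)²)/((-109751 - 1*1329144) + 2*(-930)) = (-1927960 + 1190281)/((-109751 - 1329144) - 1860) = -737679/(-1438895 - 1860) = -737679/(-1440755) = -737679*(-1/1440755) = 737679/1440755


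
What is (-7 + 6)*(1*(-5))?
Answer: 5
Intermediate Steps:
(-7 + 6)*(1*(-5)) = -1*(-5) = 5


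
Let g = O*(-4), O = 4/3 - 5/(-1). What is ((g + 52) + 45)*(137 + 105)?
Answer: 52030/3 ≈ 17343.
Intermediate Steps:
O = 19/3 (O = 4*(⅓) - 5*(-1) = 4/3 + 5 = 19/3 ≈ 6.3333)
g = -76/3 (g = (19/3)*(-4) = -76/3 ≈ -25.333)
((g + 52) + 45)*(137 + 105) = ((-76/3 + 52) + 45)*(137 + 105) = (80/3 + 45)*242 = (215/3)*242 = 52030/3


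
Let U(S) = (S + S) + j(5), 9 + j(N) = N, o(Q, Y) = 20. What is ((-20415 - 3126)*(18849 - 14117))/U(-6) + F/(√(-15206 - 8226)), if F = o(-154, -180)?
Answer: 27849003/4 - 5*I*√5858/2929 ≈ 6.9622e+6 - 0.13065*I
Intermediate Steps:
F = 20
j(N) = -9 + N
U(S) = -4 + 2*S (U(S) = (S + S) + (-9 + 5) = 2*S - 4 = -4 + 2*S)
((-20415 - 3126)*(18849 - 14117))/U(-6) + F/(√(-15206 - 8226)) = ((-20415 - 3126)*(18849 - 14117))/(-4 + 2*(-6)) + 20/(√(-15206 - 8226)) = (-23541*4732)/(-4 - 12) + 20/(√(-23432)) = -111396012/(-16) + 20/((2*I*√5858)) = -111396012*(-1/16) + 20*(-I*√5858/11716) = 27849003/4 - 5*I*√5858/2929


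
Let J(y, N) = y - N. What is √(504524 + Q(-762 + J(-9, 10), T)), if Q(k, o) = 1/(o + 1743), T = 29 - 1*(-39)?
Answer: √1654697959615/1811 ≈ 710.30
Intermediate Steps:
T = 68 (T = 29 + 39 = 68)
Q(k, o) = 1/(1743 + o)
√(504524 + Q(-762 + J(-9, 10), T)) = √(504524 + 1/(1743 + 68)) = √(504524 + 1/1811) = √(913692965/1811) = √1654697959615/1811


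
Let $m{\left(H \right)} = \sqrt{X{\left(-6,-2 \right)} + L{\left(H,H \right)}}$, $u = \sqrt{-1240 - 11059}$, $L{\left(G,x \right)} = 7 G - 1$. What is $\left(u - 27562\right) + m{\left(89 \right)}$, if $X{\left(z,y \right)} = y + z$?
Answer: $-27562 + \sqrt{614} + 7 i \sqrt{251} \approx -27537.0 + 110.9 i$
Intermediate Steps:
$L{\left(G,x \right)} = -1 + 7 G$
$u = 7 i \sqrt{251}$ ($u = \sqrt{-12299} = 7 i \sqrt{251} \approx 110.9 i$)
$m{\left(H \right)} = \sqrt{-9 + 7 H}$ ($m{\left(H \right)} = \sqrt{\left(-2 - 6\right) + \left(-1 + 7 H\right)} = \sqrt{-8 + \left(-1 + 7 H\right)} = \sqrt{-9 + 7 H}$)
$\left(u - 27562\right) + m{\left(89 \right)} = \left(7 i \sqrt{251} - 27562\right) + \sqrt{-9 + 7 \cdot 89} = \left(-27562 + 7 i \sqrt{251}\right) + \sqrt{-9 + 623} = \left(-27562 + 7 i \sqrt{251}\right) + \sqrt{614} = -27562 + \sqrt{614} + 7 i \sqrt{251}$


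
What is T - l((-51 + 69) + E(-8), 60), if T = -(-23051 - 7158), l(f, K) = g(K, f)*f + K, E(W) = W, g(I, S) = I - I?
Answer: 30149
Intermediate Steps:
g(I, S) = 0
l(f, K) = K (l(f, K) = 0*f + K = 0 + K = K)
T = 30209 (T = -1*(-30209) = 30209)
T - l((-51 + 69) + E(-8), 60) = 30209 - 1*60 = 30209 - 60 = 30149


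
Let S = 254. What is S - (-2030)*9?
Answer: 18524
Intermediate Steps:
S - (-2030)*9 = 254 - (-2030)*9 = 254 - 203*(-90) = 254 + 18270 = 18524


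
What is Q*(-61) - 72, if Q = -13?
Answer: 721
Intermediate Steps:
Q*(-61) - 72 = -13*(-61) - 72 = 793 - 72 = 721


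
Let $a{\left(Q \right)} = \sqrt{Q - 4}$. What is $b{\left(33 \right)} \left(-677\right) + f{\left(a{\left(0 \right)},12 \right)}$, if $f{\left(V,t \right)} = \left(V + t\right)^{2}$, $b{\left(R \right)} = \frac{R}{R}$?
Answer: $-537 + 48 i \approx -537.0 + 48.0 i$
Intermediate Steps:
$b{\left(R \right)} = 1$
$a{\left(Q \right)} = \sqrt{-4 + Q}$
$b{\left(33 \right)} \left(-677\right) + f{\left(a{\left(0 \right)},12 \right)} = 1 \left(-677\right) + \left(\sqrt{-4 + 0} + 12\right)^{2} = -677 + \left(\sqrt{-4} + 12\right)^{2} = -677 + \left(2 i + 12\right)^{2} = -677 + \left(12 + 2 i\right)^{2}$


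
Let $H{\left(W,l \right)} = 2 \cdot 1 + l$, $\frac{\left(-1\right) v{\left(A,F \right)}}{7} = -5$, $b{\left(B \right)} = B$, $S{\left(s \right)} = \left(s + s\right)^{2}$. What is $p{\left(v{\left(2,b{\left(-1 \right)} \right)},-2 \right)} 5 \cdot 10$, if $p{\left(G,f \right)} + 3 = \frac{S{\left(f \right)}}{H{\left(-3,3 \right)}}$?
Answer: $10$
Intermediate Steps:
$S{\left(s \right)} = 4 s^{2}$ ($S{\left(s \right)} = \left(2 s\right)^{2} = 4 s^{2}$)
$v{\left(A,F \right)} = 35$ ($v{\left(A,F \right)} = \left(-7\right) \left(-5\right) = 35$)
$H{\left(W,l \right)} = 2 + l$
$p{\left(G,f \right)} = -3 + \frac{4 f^{2}}{5}$ ($p{\left(G,f \right)} = -3 + \frac{4 f^{2}}{2 + 3} = -3 + \frac{4 f^{2}}{5}$)
$p{\left(v{\left(2,b{\left(-1 \right)} \right)},-2 \right)} 5 \cdot 10 = \left(-3 + \frac{4 \left(-2\right)^{2}}{5}\right) 5 \cdot 10 = \left(-3 + \frac{4}{5} \cdot 4\right) 5 \cdot 10 = \left(-3 + \frac{16}{5}\right) 5 \cdot 10 = \frac{1}{5} \cdot 5 \cdot 10 = 1 \cdot 10 = 10$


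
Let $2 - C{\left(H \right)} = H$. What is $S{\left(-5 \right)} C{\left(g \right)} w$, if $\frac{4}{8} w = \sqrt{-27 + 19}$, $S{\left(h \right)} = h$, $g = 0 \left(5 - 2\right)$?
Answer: $- 40 i \sqrt{2} \approx - 56.569 i$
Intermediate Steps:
$g = 0$ ($g = 0 \cdot 3 = 0$)
$C{\left(H \right)} = 2 - H$
$w = 4 i \sqrt{2}$ ($w = 2 \sqrt{-27 + 19} = 2 \sqrt{-8} = 2 \cdot 2 i \sqrt{2} = 4 i \sqrt{2} \approx 5.6569 i$)
$S{\left(-5 \right)} C{\left(g \right)} w = - 5 \left(2 - 0\right) 4 i \sqrt{2} = - 5 \left(2 + 0\right) 4 i \sqrt{2} = \left(-5\right) 2 \cdot 4 i \sqrt{2} = - 10 \cdot 4 i \sqrt{2} = - 40 i \sqrt{2}$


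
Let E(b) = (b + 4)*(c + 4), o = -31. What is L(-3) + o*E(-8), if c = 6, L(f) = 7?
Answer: 1247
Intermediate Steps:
E(b) = 40 + 10*b (E(b) = (b + 4)*(6 + 4) = (4 + b)*10 = 40 + 10*b)
L(-3) + o*E(-8) = 7 - 31*(40 + 10*(-8)) = 7 - 31*(40 - 80) = 7 - 31*(-40) = 7 + 1240 = 1247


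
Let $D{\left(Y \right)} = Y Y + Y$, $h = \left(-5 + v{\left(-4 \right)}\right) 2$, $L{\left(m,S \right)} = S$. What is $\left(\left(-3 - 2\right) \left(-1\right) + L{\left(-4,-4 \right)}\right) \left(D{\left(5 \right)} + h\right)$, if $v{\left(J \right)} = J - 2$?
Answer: $8$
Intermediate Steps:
$v{\left(J \right)} = -2 + J$ ($v{\left(J \right)} = J - 2 = -2 + J$)
$h = -22$ ($h = \left(-5 - 6\right) 2 = \left(-11\right) 2 = -22$)
$D{\left(Y \right)} = Y + Y^{2}$ ($D{\left(Y \right)} = Y^{2} + Y = Y + Y^{2}$)
$\left(\left(-3 - 2\right) \left(-1\right) + L{\left(-4,-4 \right)}\right) \left(D{\left(5 \right)} + h\right) = \left(\left(-3 - 2\right) \left(-1\right) - 4\right) \left(5 \left(1 + 5\right) - 22\right) = \left(\left(-5\right) \left(-1\right) - 4\right) \left(5 \cdot 6 - 22\right) = \left(5 - 4\right) \left(30 - 22\right) = 1 \cdot 8 = 8$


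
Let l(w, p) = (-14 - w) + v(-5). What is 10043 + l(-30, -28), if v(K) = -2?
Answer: 10057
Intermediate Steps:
l(w, p) = -16 - w (l(w, p) = (-14 - w) - 2 = -16 - w)
10043 + l(-30, -28) = 10043 + (-16 - 1*(-30)) = 10043 + (-16 + 30) = 10043 + 14 = 10057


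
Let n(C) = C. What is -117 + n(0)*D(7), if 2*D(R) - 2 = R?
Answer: -117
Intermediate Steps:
D(R) = 1 + R/2
-117 + n(0)*D(7) = -117 + 0*(1 + (½)*7) = -117 + 0*(1 + 7/2) = -117 + 0*(9/2) = -117 + 0 = -117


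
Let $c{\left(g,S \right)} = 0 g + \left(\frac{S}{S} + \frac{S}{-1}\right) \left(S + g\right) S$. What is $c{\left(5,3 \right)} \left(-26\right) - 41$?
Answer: $1207$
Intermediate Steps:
$c{\left(g,S \right)} = S \left(1 - S\right) \left(S + g\right)$ ($c{\left(g,S \right)} = 0 + \left(1 + S \left(-1\right)\right) \left(S + g\right) S = 0 + \left(1 - S\right) \left(S + g\right) S = 0 + S \left(1 - S\right) \left(S + g\right) = S \left(1 - S\right) \left(S + g\right)$)
$c{\left(5,3 \right)} \left(-26\right) - 41 = 3 \left(3 + 5 - 3^{2} - 3 \cdot 5\right) \left(-26\right) - 41 = 3 \left(3 + 5 - 9 - 15\right) \left(-26\right) - 41 = 3 \left(-16\right) \left(-26\right) - 41 = \left(-48\right) \left(-26\right) - 41 = 1248 - 41 = 1207$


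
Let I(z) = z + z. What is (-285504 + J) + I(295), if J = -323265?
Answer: -608179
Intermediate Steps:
I(z) = 2*z
(-285504 + J) + I(295) = (-285504 - 323265) + 2*295 = -608769 + 590 = -608179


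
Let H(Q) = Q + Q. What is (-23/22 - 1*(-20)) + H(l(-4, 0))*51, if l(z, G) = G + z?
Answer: -8559/22 ≈ -389.05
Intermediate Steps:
H(Q) = 2*Q
(-23/22 - 1*(-20)) + H(l(-4, 0))*51 = (-23/22 - 1*(-20)) + (2*(0 - 4))*51 = (-23*1/22 + 20) + (2*(-4))*51 = (-23/22 + 20) - 8*51 = 417/22 - 408 = -8559/22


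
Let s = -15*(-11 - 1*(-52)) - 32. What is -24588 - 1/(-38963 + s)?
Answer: -973930679/39610 ≈ -24588.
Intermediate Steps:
s = -647 (s = -15*(-11 + 52) - 32 = -15*41 - 32 = -615 - 32 = -647)
-24588 - 1/(-38963 + s) = -24588 - 1/(-38963 - 647) = -24588 - 1/(-39610) = -24588 - 1*(-1/39610) = -24588 + 1/39610 = -973930679/39610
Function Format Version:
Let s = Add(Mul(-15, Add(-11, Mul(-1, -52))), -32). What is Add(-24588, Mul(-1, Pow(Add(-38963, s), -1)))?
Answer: Rational(-973930679, 39610) ≈ -24588.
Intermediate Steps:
s = -647 (s = Add(Mul(-15, Add(-11, 52)), -32) = Add(Mul(-15, 41), -32) = Add(-615, -32) = -647)
Add(-24588, Mul(-1, Pow(Add(-38963, s), -1))) = Add(-24588, Mul(-1, Pow(Add(-38963, -647), -1))) = Add(-24588, Mul(-1, Pow(-39610, -1))) = Add(-24588, Mul(-1, Rational(-1, 39610))) = Add(-24588, Rational(1, 39610)) = Rational(-973930679, 39610)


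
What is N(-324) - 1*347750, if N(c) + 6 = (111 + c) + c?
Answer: -348293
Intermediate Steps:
N(c) = 105 + 2*c (N(c) = -6 + ((111 + c) + c) = -6 + (111 + 2*c) = 105 + 2*c)
N(-324) - 1*347750 = (105 + 2*(-324)) - 1*347750 = (105 - 648) - 347750 = -543 - 347750 = -348293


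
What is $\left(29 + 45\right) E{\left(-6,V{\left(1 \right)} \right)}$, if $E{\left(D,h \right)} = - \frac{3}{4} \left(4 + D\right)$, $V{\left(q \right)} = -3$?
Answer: $111$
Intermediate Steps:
$E{\left(D,h \right)} = -3 - \frac{3 D}{4}$ ($E{\left(D,h \right)} = \left(-3\right) \frac{1}{4} \left(4 + D\right) = - \frac{3 \left(4 + D\right)}{4} = -3 - \frac{3 D}{4}$)
$\left(29 + 45\right) E{\left(-6,V{\left(1 \right)} \right)} = \left(29 + 45\right) \left(-3 - - \frac{9}{2}\right) = 74 \left(-3 + \frac{9}{2}\right) = 74 \cdot \frac{3}{2} = 111$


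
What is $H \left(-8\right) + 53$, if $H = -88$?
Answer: $757$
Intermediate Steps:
$H \left(-8\right) + 53 = \left(-88\right) \left(-8\right) + 53 = 704 + 53 = 757$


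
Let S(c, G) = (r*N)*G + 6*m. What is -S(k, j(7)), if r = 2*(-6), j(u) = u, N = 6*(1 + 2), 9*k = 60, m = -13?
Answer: 1590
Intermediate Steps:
k = 20/3 (k = (⅑)*60 = 20/3 ≈ 6.6667)
N = 18 (N = 6*3 = 18)
r = -12
S(c, G) = -78 - 216*G (S(c, G) = (-12*18)*G + 6*(-13) = -216*G - 78 = -78 - 216*G)
-S(k, j(7)) = -(-78 - 216*7) = -(-78 - 1512) = -1*(-1590) = 1590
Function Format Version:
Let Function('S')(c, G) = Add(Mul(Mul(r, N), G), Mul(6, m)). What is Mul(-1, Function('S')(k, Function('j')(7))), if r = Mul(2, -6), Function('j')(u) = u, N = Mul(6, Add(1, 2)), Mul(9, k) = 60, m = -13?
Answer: 1590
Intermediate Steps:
k = Rational(20, 3) (k = Mul(Rational(1, 9), 60) = Rational(20, 3) ≈ 6.6667)
N = 18 (N = Mul(6, 3) = 18)
r = -12
Function('S')(c, G) = Add(-78, Mul(-216, G)) (Function('S')(c, G) = Add(Mul(Mul(-12, 18), G), Mul(6, -13)) = Add(Mul(-216, G), -78) = Add(-78, Mul(-216, G)))
Mul(-1, Function('S')(k, Function('j')(7))) = Mul(-1, Add(-78, Mul(-216, 7))) = Mul(-1, Add(-78, -1512)) = Mul(-1, -1590) = 1590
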